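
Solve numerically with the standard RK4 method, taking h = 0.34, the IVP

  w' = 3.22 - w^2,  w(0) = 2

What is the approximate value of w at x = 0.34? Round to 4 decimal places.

1.8572

RK4: k1 = f(x_n, w_n); k2 = f(x_n + h/2, w_n + (h/2)·k1); k3 = f(x_n + h/2, w_n + (h/2)·k2); k4 = f(x_n + h, w_n + h·k3); w_{n+1} = w_n + (h/6)·(k1 + 2k2 + 2k3 + k4).
x=0.000000, w=2.000000:
  k1 = f(0.000000, 2.000000) = -0.780000
  k2 = f(0.170000, 1.867400) = -0.267183
  k3 = f(0.170000, 1.954579) = -0.600379
  k4 = f(0.340000, 1.795871) = -0.005153
  w ← 2.000000 + (0.34/6)·(k1 + 2k2 + 2k3 + k4) = 1.857184
w(0.34) ≈ 1.8572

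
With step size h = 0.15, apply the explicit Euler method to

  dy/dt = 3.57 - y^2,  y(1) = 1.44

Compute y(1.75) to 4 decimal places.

1.8804

Euler: y_{n+1} = y_n + h·f(t_n, y_n).
t=1.000000, y=1.440000: f=1.496400 → y ← 1.440000 + 0.15·1.496400 = 1.664460
t=1.150000, y=1.664460: f=0.799573 → y ← 1.664460 + 0.15·0.799573 = 1.784396
t=1.300000, y=1.784396: f=0.385931 → y ← 1.784396 + 0.15·0.385931 = 1.842286
t=1.450000, y=1.842286: f=0.175984 → y ← 1.842286 + 0.15·0.175984 = 1.868683
t=1.600000, y=1.868683: f=0.078023 → y ← 1.868683 + 0.15·0.078023 = 1.880387
y(1.75) ≈ 1.8804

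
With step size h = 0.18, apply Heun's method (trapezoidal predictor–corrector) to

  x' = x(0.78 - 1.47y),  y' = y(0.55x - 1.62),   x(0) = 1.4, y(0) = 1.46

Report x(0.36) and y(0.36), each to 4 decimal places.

0.9659, 1.0204

Heun on (x,y): k1 = f(t_n, state_n); k2 = f(t_n + h, state_n + h·k1); state_{n+1} = state_n + (h/2)·(k1 + k2).
0.000000: (1.400000, 1.460000)
  k1 = (-1.912680, -1.241000)
  predictor → (1.055718, 1.236620)
  k2 = (-1.095657, -1.285288)
  → (1.129250, 1.232634)
0.180000: (1.129250, 1.232634)
  k1 = (-1.165354, -1.231294)
  predictor → (0.919486, 1.011001)
  k2 = (-0.649315, -1.126541)
  → (0.965929, 1.020429)
(x(0.36), y(0.36)) ≈ (0.9659, 1.0204)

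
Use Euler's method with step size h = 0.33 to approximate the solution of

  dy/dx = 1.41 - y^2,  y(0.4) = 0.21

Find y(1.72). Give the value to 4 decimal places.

1.1737

Euler: y_{n+1} = y_n + h·f(x_n, y_n).
x=0.400000, y=0.210000: f=1.365900 → y ← 0.210000 + 0.33·1.365900 = 0.660747
x=0.730000, y=0.660747: f=0.973413 → y ← 0.660747 + 0.33·0.973413 = 0.981973
x=1.060000, y=0.981973: f=0.445728 → y ← 0.981973 + 0.33·0.445728 = 1.129064
x=1.390000, y=1.129064: f=0.135215 → y ← 1.129064 + 0.33·0.135215 = 1.173685
y(1.72) ≈ 1.1737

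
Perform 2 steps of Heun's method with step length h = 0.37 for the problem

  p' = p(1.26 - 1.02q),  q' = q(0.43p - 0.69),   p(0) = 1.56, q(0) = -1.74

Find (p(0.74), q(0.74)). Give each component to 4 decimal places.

Heun on (p,q): k1 = f(x_n, state_n); k2 = f(x_n + h, state_n + h·k1); state_{n+1} = state_n + (h/2)·(k1 + k2).
0.000000: (1.560000, -1.740000)
  k1 = (4.734288, 0.033408)
  predictor → (3.311687, -1.727639)
  k2 = (10.008552, -1.268131)
  → (4.287425, -1.968424)
0.370000: (4.287425, -1.968424)
  k1 = (14.010415, -2.270760)
  predictor → (9.471279, -2.808605)
  k2 = (39.066912, -9.500527)
  → (14.106731, -4.146112)
(p(0.74), q(0.74)) ≈ (14.1067, -4.1461)

14.1067, -4.1461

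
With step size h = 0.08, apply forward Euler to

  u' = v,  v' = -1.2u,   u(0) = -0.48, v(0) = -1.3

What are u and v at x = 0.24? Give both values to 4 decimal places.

-0.7801, -1.1322

Euler on (u,v): u_{n+1} = u_n + h·u', v_{n+1} = v_n + h·v'.
0.000000: (-0.480000, -1.300000); f=(-1.300000, 0.576000) → (-0.584000, -1.253920)
0.080000: (-0.584000, -1.253920); f=(-1.253920, 0.700800) → (-0.684314, -1.197856)
0.160000: (-0.684314, -1.197856); f=(-1.197856, 0.821176) → (-0.780142, -1.132162)
(u(0.24), v(0.24)) ≈ (-0.7801, -1.1322)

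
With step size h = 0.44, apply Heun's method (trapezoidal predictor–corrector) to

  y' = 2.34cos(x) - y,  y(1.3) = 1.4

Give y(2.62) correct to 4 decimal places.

-0.4441

Heun: k1 = f(x_n, y_n); k2 = f(x_n + h, y_n + h·k1); y_{n+1} = y_n + (h/2)·(k1 + k2).
x=1.300000, y=1.400000:
  k1 = f(1.300000, 1.400000) = -0.774053
  k2 = f(1.740000, 1.059417) = -1.453467
  y ← 1.400000 + (0.44/2)·(-0.774053 + (-1.453467)) = 0.909946
x=1.740000, y=0.909946:
  k1 = f(1.740000, 0.909946) = -1.303996
  k2 = f(2.180000, 0.336188) = -1.675170
  y ← 0.909946 + (0.44/2)·(-1.303996 + (-1.675170)) = 0.254529
x=2.180000, y=0.254529:
  k1 = f(2.180000, 0.254529) = -1.593511
  k2 = f(2.620000, -0.446616) = -1.582227
  y ← 0.254529 + (0.44/2)·(-1.593511 + (-1.582227)) = -0.444133
y(2.62) ≈ -0.4441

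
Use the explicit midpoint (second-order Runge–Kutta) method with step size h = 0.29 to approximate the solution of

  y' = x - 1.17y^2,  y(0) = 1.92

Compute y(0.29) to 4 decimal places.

1.3934

Midpoint: k1 = f(x_n, y_n); k2 = f(x_n + h/2, y_n + (h/2)·k1); y_{n+1} = y_n + h·k2.
x=0.000000, y=1.920000:
  k1 = f(0.000000, 1.920000) = -4.313088
  k2 = f(0.145000, 1.294602) = -1.815914
  y ← 1.920000 + 0.29·(-1.815914) = 1.393385
y(0.29) ≈ 1.3934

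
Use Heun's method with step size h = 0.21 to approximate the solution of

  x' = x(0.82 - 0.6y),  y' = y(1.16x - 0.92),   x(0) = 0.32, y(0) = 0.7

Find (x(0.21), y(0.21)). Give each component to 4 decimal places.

Heun on (x,y): k1 = f(t_n, state_n); k2 = f(t_n + h, state_n + h·k1); state_{n+1} = state_n + (h/2)·(k1 + k2).
0.000000: (0.320000, 0.700000)
  k1 = (0.128000, -0.384160)
  predictor → (0.346880, 0.619326)
  k2 = (0.155542, -0.320575)
  → (0.349772, 0.626003)
(x(0.21), y(0.21)) ≈ (0.3498, 0.6260)

0.3498, 0.6260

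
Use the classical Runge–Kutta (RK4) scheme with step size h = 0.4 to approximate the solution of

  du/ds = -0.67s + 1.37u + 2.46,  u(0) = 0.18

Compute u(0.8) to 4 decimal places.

3.7933

RK4: k1 = f(s_n, u_n); k2 = f(s_n + h/2, u_n + (h/2)·k1); k3 = f(s_n + h/2, u_n + (h/2)·k2); k4 = f(s_n + h, u_n + h·k3); u_{n+1} = u_n + (h/6)·(k1 + 2k2 + 2k3 + k4).
s=0.000000, u=0.180000:
  k1 = f(0.000000, 0.180000) = 2.706600
  k2 = f(0.200000, 0.721320) = 3.314208
  k3 = f(0.200000, 0.842842) = 3.480693
  k4 = f(0.400000, 1.572277) = 4.346020
  u ← 0.180000 + (0.4/6)·(k1 + 2k2 + 2k3 + k4) = 1.556162
s=0.400000, u=1.556162:
  k1 = f(0.400000, 1.556162) = 4.323941
  k2 = f(0.600000, 2.420950) = 5.374701
  k3 = f(0.600000, 2.631102) = 5.662609
  k4 = f(0.800000, 3.821205) = 7.159051
  u ← 1.556162 + (0.4/6)·(k1 + 2k2 + 2k3 + k4) = 3.793336
u(0.8) ≈ 3.7933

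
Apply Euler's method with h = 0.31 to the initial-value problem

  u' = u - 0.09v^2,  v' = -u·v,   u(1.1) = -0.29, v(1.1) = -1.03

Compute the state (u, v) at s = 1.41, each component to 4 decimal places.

Euler on (u,v): u_{n+1} = u_n + h·u', v_{n+1} = v_n + h·v'.
1.100000: (-0.290000, -1.030000); f=(-0.385481, -0.298700) → (-0.409499, -1.122597)
(u(1.41), v(1.41)) ≈ (-0.4095, -1.1226)

-0.4095, -1.1226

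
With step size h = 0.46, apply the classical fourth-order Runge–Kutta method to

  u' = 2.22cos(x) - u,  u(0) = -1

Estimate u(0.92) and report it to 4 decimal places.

RK4: k1 = f(x_n, u_n); k2 = f(x_n + h/2, u_n + (h/2)·k1); k3 = f(x_n + h/2, u_n + (h/2)·k2); k4 = f(x_n + h, u_n + h·k3); u_{n+1} = u_n + (h/6)·(k1 + 2k2 + 2k3 + k4).
x=0.000000, u=-1.000000:
  k1 = f(0.000000, -1.000000) = 3.220000
  k2 = f(0.230000, -0.259400) = 2.420939
  k3 = f(0.230000, -0.443184) = 2.604723
  k4 = f(0.460000, 0.198173) = 1.791064
  u ← -1.000000 + (0.46/6)·(k1 + 2k2 + 2k3 + k4) = 0.154783
x=0.460000, u=0.154783:
  k1 = f(0.460000, 0.154783) = 1.834453
  k2 = f(0.690000, 0.576707) = 1.135459
  k3 = f(0.690000, 0.415939) = 1.296227
  k4 = f(0.920000, 0.751048) = 0.593873
  u ← 0.154783 + (0.46/6)·(k1 + 2k2 + 2k3 + k4) = 0.713813
u(0.92) ≈ 0.7138

0.7138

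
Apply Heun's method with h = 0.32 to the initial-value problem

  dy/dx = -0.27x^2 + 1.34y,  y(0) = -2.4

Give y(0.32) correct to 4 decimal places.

Heun: k1 = f(x_n, y_n); k2 = f(x_n + h, y_n + h·k1); y_{n+1} = y_n + (h/2)·(k1 + k2).
x=0.000000, y=-2.400000:
  k1 = f(0.000000, -2.400000) = -3.216000
  k2 = f(0.320000, -3.429120) = -4.622669
  y ← -2.400000 + (0.32/2)·(-3.216000 + (-4.622669)) = -3.654187
y(0.32) ≈ -3.6542

-3.6542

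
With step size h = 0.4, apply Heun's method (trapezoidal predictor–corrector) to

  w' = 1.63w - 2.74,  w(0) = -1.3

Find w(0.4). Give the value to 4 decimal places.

-3.8772

Heun: k1 = f(x_n, w_n); k2 = f(x_n + h, w_n + h·k1); w_{n+1} = w_n + (h/2)·(k1 + k2).
x=0.000000, w=-1.300000:
  k1 = f(0.000000, -1.300000) = -4.859000
  k2 = f(0.400000, -3.243600) = -8.027068
  w ← -1.300000 + (0.4/2)·(-4.859000 + (-8.027068)) = -3.877214
w(0.4) ≈ -3.8772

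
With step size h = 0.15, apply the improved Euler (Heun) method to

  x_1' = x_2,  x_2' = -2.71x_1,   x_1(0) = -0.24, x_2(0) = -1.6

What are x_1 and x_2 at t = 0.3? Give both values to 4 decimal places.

Heun on (x_1,x_2): k1 = f(t_n, state_n); k2 = f(t_n + h, state_n + h·k1); state_{n+1} = state_n + (h/2)·(k1 + k2).
0.000000: (-0.240000, -1.600000)
  k1 = (-1.600000, 0.650400)
  predictor → (-0.480000, -1.502440)
  k2 = (-1.502440, 1.300800)
  → (-0.472683, -1.453660)
0.150000: (-0.472683, -1.453660)
  k1 = (-1.453660, 1.280971)
  predictor → (-0.690732, -1.261514)
  k2 = (-1.261514, 1.871884)
  → (-0.676321, -1.217196)
(x_1(0.3), x_2(0.3)) ≈ (-0.6763, -1.2172)

-0.6763, -1.2172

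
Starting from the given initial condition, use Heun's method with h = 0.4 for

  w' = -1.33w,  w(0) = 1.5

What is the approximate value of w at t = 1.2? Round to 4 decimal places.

0.3397

Heun: k1 = f(t_n, w_n); k2 = f(t_n + h, w_n + h·k1); w_{n+1} = w_n + (h/2)·(k1 + k2).
t=0.000000, w=1.500000:
  k1 = f(0.000000, 1.500000) = -1.995000
  k2 = f(0.400000, 0.702000) = -0.933660
  w ← 1.500000 + (0.4/2)·(-1.995000 + (-0.933660)) = 0.914268
t=0.400000, w=0.914268:
  k1 = f(0.400000, 0.914268) = -1.215976
  k2 = f(0.800000, 0.427877) = -0.569077
  w ← 0.914268 + (0.4/2)·(-1.215976 + (-0.569077)) = 0.557257
t=0.800000, w=0.557257:
  k1 = f(0.800000, 0.557257) = -0.741152
  k2 = f(1.200000, 0.260796) = -0.346859
  w ← 0.557257 + (0.4/2)·(-0.741152 + (-0.346859)) = 0.339655
w(1.2) ≈ 0.3397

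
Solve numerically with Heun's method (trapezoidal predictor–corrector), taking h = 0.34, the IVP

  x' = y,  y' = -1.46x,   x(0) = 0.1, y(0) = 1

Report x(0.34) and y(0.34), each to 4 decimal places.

0.4316, 0.8660

Heun on (x,y): k1 = f(t_n, state_n); k2 = f(t_n + h, state_n + h·k1); state_{n+1} = state_n + (h/2)·(k1 + k2).
0.000000: (0.100000, 1.000000)
  k1 = (1.000000, -0.146000)
  predictor → (0.440000, 0.950360)
  k2 = (0.950360, -0.642400)
  → (0.431561, 0.865972)
(x(0.34), y(0.34)) ≈ (0.4316, 0.8660)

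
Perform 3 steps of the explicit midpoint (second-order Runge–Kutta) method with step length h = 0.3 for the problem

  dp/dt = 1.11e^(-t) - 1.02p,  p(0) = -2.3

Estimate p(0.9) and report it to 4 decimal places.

-0.5471

Midpoint: k1 = f(t_n, p_n); k2 = f(t_n + h/2, p_n + (h/2)·k1); p_{n+1} = p_n + h·k2.
t=0.000000, p=-2.300000:
  k1 = f(0.000000, -2.300000) = 3.456000
  k2 = f(0.150000, -1.781600) = 2.772618
  p ← -2.300000 + 0.3·2.772618 = -1.468215
t=0.300000, p=-1.468215:
  k1 = f(0.300000, -1.468215) = 2.319887
  k2 = f(0.450000, -1.120232) = 1.850403
  p ← -1.468215 + 0.3·1.850403 = -0.913094
t=0.600000, p=-0.913094:
  k1 = f(0.600000, -0.913094) = 1.540536
  k2 = f(0.750000, -0.682013) = 1.219980
  p ← -0.913094 + 0.3·1.219980 = -0.547100
p(0.9) ≈ -0.5471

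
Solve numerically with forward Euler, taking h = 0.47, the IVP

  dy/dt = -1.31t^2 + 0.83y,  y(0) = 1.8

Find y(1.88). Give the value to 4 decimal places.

Euler: y_{n+1} = y_n + h·f(t_n, y_n).
t=0.000000, y=1.800000: f=1.494000 → y ← 1.800000 + 0.47·1.494000 = 2.502180
t=0.470000, y=2.502180: f=1.787430 → y ← 2.502180 + 0.47·1.787430 = 3.342272
t=0.940000, y=3.342272: f=1.616570 → y ← 3.342272 + 0.47·1.616570 = 4.102060
t=1.410000, y=4.102060: f=0.800299 → y ← 4.102060 + 0.47·0.800299 = 4.478201
y(1.88) ≈ 4.4782

4.4782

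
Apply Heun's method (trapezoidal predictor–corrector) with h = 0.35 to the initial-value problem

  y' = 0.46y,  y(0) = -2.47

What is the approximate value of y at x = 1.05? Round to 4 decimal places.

-3.9963

Heun: k1 = f(x_n, y_n); k2 = f(x_n + h, y_n + h·k1); y_{n+1} = y_n + (h/2)·(k1 + k2).
x=0.000000, y=-2.470000:
  k1 = f(0.000000, -2.470000) = -1.136200
  k2 = f(0.350000, -2.867670) = -1.319128
  y ← -2.470000 + (0.35/2)·(-1.136200 + (-1.319128)) = -2.899682
x=0.350000, y=-2.899682:
  k1 = f(0.350000, -2.899682) = -1.333854
  k2 = f(0.700000, -3.366531) = -1.548604
  y ← -2.899682 + (0.35/2)·(-1.333854 + (-1.548604)) = -3.404113
x=0.700000, y=-3.404113:
  k1 = f(0.700000, -3.404113) = -1.565892
  k2 = f(1.050000, -3.952175) = -1.818000
  y ← -3.404113 + (0.35/2)·(-1.565892 + (-1.818000)) = -3.996294
y(1.05) ≈ -3.9963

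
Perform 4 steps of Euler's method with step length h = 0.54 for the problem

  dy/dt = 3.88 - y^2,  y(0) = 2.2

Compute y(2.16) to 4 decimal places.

2.3042

Euler: y_{n+1} = y_n + h·f(t_n, y_n).
t=0.000000, y=2.200000: f=-0.960000 → y ← 2.200000 + 0.54·(-0.960000) = 1.681600
t=0.540000, y=1.681600: f=1.052221 → y ← 1.681600 + 0.54·1.052221 = 2.249800
t=1.080000, y=2.249800: f=-1.181598 → y ← 2.249800 + 0.54·(-1.181598) = 1.611737
t=1.620000, y=1.611737: f=1.282305 → y ← 1.611737 + 0.54·1.282305 = 2.304181
y(2.16) ≈ 2.3042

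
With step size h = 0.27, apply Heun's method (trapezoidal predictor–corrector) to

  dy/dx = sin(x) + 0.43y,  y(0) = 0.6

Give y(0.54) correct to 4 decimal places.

Heun: k1 = f(x_n, y_n); k2 = f(x_n + h, y_n + h·k1); y_{n+1} = y_n + (h/2)·(k1 + k2).
x=0.000000, y=0.600000:
  k1 = f(0.000000, 0.600000) = 0.258000
  k2 = f(0.270000, 0.669660) = 0.554685
  y ← 0.600000 + (0.27/2)·(0.258000 + 0.554685) = 0.709713
x=0.270000, y=0.709713:
  k1 = f(0.270000, 0.709713) = 0.571908
  k2 = f(0.540000, 0.864128) = 0.885711
  y ← 0.709713 + (0.27/2)·(0.571908 + 0.885711) = 0.906491
y(0.54) ≈ 0.9065

0.9065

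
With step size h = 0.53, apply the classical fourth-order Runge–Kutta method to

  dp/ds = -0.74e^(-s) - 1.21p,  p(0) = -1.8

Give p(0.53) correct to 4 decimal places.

-1.1670

RK4: k1 = f(s_n, p_n); k2 = f(s_n + h/2, p_n + (h/2)·k1); k3 = f(s_n + h/2, p_n + (h/2)·k2); k4 = f(s_n + h, p_n + h·k3); p_{n+1} = p_n + (h/6)·(k1 + 2k2 + 2k3 + k4).
s=0.000000, p=-1.800000:
  k1 = f(0.000000, -1.800000) = 1.438000
  k2 = f(0.265000, -1.418930) = 1.149173
  k3 = f(0.265000, -1.495469) = 1.241785
  k4 = f(0.530000, -1.141854) = 0.946075
  p ← -1.800000 + (0.53/6)·(k1 + 2k2 + 2k3 + k4) = -1.167004
p(0.53) ≈ -1.1670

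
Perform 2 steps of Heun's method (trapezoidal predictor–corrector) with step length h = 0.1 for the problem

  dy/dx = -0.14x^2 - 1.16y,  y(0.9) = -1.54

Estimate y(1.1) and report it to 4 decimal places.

Heun: k1 = f(x_n, y_n); k2 = f(x_n + h, y_n + h·k1); y_{n+1} = y_n + (h/2)·(k1 + k2).
x=0.900000, y=-1.540000:
  k1 = f(0.900000, -1.540000) = 1.673000
  k2 = f(1.000000, -1.372700) = 1.452332
  y ← -1.540000 + (0.1/2)·(1.673000 + 1.452332) = -1.383733
x=1.000000, y=-1.383733:
  k1 = f(1.000000, -1.383733) = 1.465131
  k2 = f(1.100000, -1.237220) = 1.265776
  y ← -1.383733 + (0.1/2)·(1.465131 + 1.265776) = -1.247188
y(1.1) ≈ -1.2472

-1.2472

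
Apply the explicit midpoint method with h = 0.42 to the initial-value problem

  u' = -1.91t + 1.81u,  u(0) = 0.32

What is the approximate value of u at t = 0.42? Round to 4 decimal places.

0.4873

Midpoint: k1 = f(t_n, u_n); k2 = f(t_n + h/2, u_n + (h/2)·k1); u_{n+1} = u_n + h·k2.
t=0.000000, u=0.320000:
  k1 = f(0.000000, 0.320000) = 0.579200
  k2 = f(0.210000, 0.441632) = 0.398254
  u ← 0.320000 + 0.42·0.398254 = 0.487267
u(0.42) ≈ 0.4873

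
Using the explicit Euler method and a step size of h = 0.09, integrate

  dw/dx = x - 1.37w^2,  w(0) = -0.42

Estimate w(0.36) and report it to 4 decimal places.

Euler: w_{n+1} = w_n + h·f(x_n, w_n).
x=0.000000, w=-0.420000: f=-0.241668 → w ← -0.420000 + 0.09·(-0.241668) = -0.441750
x=0.090000, w=-0.441750: f=-0.177346 → w ← -0.441750 + 0.09·(-0.177346) = -0.457711
x=0.180000, w=-0.457711: f=-0.107014 → w ← -0.457711 + 0.09·(-0.107014) = -0.467343
x=0.270000, w=-0.467343: f=-0.029220 → w ← -0.467343 + 0.09·(-0.029220) = -0.469972
w(0.36) ≈ -0.4700

-0.4700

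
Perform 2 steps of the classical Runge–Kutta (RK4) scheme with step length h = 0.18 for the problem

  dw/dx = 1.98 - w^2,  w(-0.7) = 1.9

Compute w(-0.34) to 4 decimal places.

1.5684

RK4: k1 = f(x_n, w_n); k2 = f(x_n + h/2, w_n + (h/2)·k1); k3 = f(x_n + h/2, w_n + (h/2)·k2); k4 = f(x_n + h, w_n + h·k3); w_{n+1} = w_n + (h/6)·(k1 + 2k2 + 2k3 + k4).
x=-0.700000, w=1.900000:
  k1 = f(-0.700000, 1.900000) = -1.630000
  k2 = f(-0.610000, 1.753300) = -1.094061
  k3 = f(-0.610000, 1.801535) = -1.265527
  k4 = f(-0.520000, 1.672205) = -0.816270
  w ← 1.900000 + (0.18/6)·(k1 + 2k2 + 2k3 + k4) = 1.685037
x=-0.520000, w=1.685037:
  k1 = f(-0.520000, 1.685037) = -0.859348
  k2 = f(-0.430000, 1.607695) = -0.604684
  k3 = f(-0.430000, 1.630615) = -0.678906
  k4 = f(-0.340000, 1.562834) = -0.462449
  w ← 1.685037 + (0.18/6)·(k1 + 2k2 + 2k3 + k4) = 1.568367
w(-0.34) ≈ 1.5684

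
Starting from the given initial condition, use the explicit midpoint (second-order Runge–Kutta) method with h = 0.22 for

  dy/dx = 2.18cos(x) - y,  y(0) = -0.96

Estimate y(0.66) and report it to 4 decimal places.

0.4595

Midpoint: k1 = f(x_n, y_n); k2 = f(x_n + h/2, y_n + (h/2)·k1); y_{n+1} = y_n + h·k2.
x=0.000000, y=-0.960000:
  k1 = f(0.000000, -0.960000) = 3.140000
  k2 = f(0.110000, -0.614600) = 2.781424
  y ← -0.960000 + 0.22·2.781424 = -0.348087
x=0.220000, y=-0.348087:
  k1 = f(0.220000, -0.348087) = 2.475543
  k2 = f(0.330000, -0.075777) = 2.138149
  y ← -0.348087 + 0.22·2.138149 = 0.122306
x=0.440000, y=0.122306:
  k1 = f(0.440000, 0.122306) = 1.850052
  k2 = f(0.550000, 0.325812) = 1.532692
  y ← 0.122306 + 0.22·1.532692 = 0.459498
y(0.66) ≈ 0.4595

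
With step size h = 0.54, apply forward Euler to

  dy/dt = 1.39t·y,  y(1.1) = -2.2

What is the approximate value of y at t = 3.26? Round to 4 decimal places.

Euler: y_{n+1} = y_n + h·f(t_n, y_n).
t=1.100000, y=-2.200000: f=-3.363800 → y ← -2.200000 + 0.54·(-3.363800) = -4.016452
t=1.640000, y=-4.016452: f=-9.155904 → y ← -4.016452 + 0.54·(-9.155904) = -8.960640
t=2.180000, y=-8.960640: f=-27.152532 → y ← -8.960640 + 0.54·(-27.152532) = -23.623007
t=2.720000, y=-23.623007: f=-89.313866 → y ← -23.623007 + 0.54·(-89.313866) = -71.852495
y(3.26) ≈ -71.8525

-71.8525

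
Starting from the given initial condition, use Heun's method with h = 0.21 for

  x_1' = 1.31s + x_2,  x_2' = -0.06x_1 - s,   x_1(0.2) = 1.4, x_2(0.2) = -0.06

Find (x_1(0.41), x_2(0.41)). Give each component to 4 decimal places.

Heun on (x_1,x_2): k1 = f(s_n, state_n); k2 = f(s_n + h, state_n + h·k1); state_{n+1} = state_n + (h/2)·(k1 + k2).
0.200000: (1.400000, -0.060000)
  k1 = (0.202000, -0.284000)
  predictor → (1.442420, -0.119640)
  k2 = (0.417460, -0.496545)
  → (1.465043, -0.141957)
(x_1(0.41), x_2(0.41)) ≈ (1.4650, -0.1420)

1.4650, -0.1420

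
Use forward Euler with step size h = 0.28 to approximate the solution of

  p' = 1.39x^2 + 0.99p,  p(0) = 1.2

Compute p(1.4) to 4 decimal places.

5.1799

Euler: p_{n+1} = p_n + h·f(x_n, p_n).
x=0.000000, p=1.200000: f=1.188000 → p ← 1.200000 + 0.28·1.188000 = 1.532640
x=0.280000, p=1.532640: f=1.626290 → p ← 1.532640 + 0.28·1.626290 = 1.988001
x=0.560000, p=1.988001: f=2.404025 → p ← 1.988001 + 0.28·2.404025 = 2.661128
x=0.840000, p=2.661128: f=3.615301 → p ← 2.661128 + 0.28·3.615301 = 3.673412
x=1.120000, p=3.673412: f=5.380294 → p ← 3.673412 + 0.28·5.380294 = 5.179895
p(1.4) ≈ 5.1799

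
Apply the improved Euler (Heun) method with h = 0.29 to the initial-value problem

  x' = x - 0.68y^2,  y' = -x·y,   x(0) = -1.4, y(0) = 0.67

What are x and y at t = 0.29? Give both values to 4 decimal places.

-2.0095, 1.0648

Heun on (x,y): k1 = f(t_n, state_n); k2 = f(t_n + h, state_n + h·k1); state_{n+1} = state_n + (h/2)·(k1 + k2).
0.000000: (-1.400000, 0.670000)
  k1 = (-1.705252, 0.938000)
  predictor → (-1.894523, 0.942020)
  k2 = (-2.497956, 1.784679)
  → (-2.009465, 1.064788)
(x(0.29), y(0.29)) ≈ (-2.0095, 1.0648)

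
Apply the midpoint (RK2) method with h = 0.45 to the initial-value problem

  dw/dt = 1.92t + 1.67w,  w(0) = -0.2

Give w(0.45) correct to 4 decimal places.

Midpoint: k1 = f(t_n, w_n); k2 = f(t_n + h/2, w_n + (h/2)·k1); w_{n+1} = w_n + h·k2.
t=0.000000, w=-0.200000:
  k1 = f(0.000000, -0.200000) = -0.334000
  k2 = f(0.225000, -0.275150) = -0.027500
  w ← -0.200000 + 0.45·(-0.027500) = -0.212375
w(0.45) ≈ -0.2124

-0.2124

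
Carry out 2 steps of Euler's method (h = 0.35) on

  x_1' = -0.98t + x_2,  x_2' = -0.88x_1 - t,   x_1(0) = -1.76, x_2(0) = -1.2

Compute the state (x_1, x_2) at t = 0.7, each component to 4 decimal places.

Euler on (x_1,x_2): x_1_{n+1} = x_1_n + h·x_1', x_2_{n+1} = x_2_n + h·x_2'.
0.000000: (-1.760000, -1.200000); f=(-1.200000, 1.548800) → (-2.180000, -0.657920)
0.350000: (-2.180000, -0.657920); f=(-1.000920, 1.568400) → (-2.530322, -0.108980)
(x_1(0.7), x_2(0.7)) ≈ (-2.5303, -0.1090)

-2.5303, -0.1090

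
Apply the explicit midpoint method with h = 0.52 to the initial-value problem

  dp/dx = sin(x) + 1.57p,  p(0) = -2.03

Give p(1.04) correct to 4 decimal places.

-8.6221

Midpoint: k1 = f(x_n, p_n); k2 = f(x_n + h/2, p_n + (h/2)·k1); p_{n+1} = p_n + h·k2.
x=0.000000, p=-2.030000:
  k1 = f(0.000000, -2.030000) = -3.187100
  k2 = f(0.260000, -2.858646) = -4.230994
  p ← -2.030000 + 0.52·(-4.230994) = -4.230117
x=0.520000, p=-4.230117:
  k1 = f(0.520000, -4.230117) = -6.144403
  k2 = f(0.780000, -5.827662) = -8.446149
  p ← -4.230117 + 0.52·(-8.446149) = -8.622114
p(1.04) ≈ -8.6221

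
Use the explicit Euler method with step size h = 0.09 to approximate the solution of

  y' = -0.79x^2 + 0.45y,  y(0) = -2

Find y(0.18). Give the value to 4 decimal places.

-2.1659

Euler: y_{n+1} = y_n + h·f(x_n, y_n).
x=0.000000, y=-2.000000: f=-0.900000 → y ← -2.000000 + 0.09·(-0.900000) = -2.081000
x=0.090000, y=-2.081000: f=-0.942849 → y ← -2.081000 + 0.09·(-0.942849) = -2.165856
y(0.18) ≈ -2.1659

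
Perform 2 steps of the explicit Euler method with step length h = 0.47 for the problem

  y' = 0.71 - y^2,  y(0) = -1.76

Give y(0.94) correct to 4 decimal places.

-6.4527

Euler: y_{n+1} = y_n + h·f(x_n, y_n).
x=0.000000, y=-1.760000: f=-2.387600 → y ← -1.760000 + 0.47·(-2.387600) = -2.882172
x=0.470000, y=-2.882172: f=-7.596915 → y ← -2.882172 + 0.47·(-7.596915) = -6.452722
y(0.94) ≈ -6.4527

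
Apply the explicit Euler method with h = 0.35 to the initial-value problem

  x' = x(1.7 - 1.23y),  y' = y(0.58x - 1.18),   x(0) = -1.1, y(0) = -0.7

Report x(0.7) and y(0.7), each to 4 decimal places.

Euler on (x,y): x_{n+1} = x_n + h·x', y_{n+1} = y_n + h·y'.
0.000000: (-1.100000, -0.700000); f=(-2.817100, 1.272600) → (-2.085985, -0.254590)
0.350000: (-2.085985, -0.254590); f=(-4.199392, 0.608437) → (-3.555772, -0.041637)
(x(0.7), y(0.7)) ≈ (-3.5558, -0.0416)

-3.5558, -0.0416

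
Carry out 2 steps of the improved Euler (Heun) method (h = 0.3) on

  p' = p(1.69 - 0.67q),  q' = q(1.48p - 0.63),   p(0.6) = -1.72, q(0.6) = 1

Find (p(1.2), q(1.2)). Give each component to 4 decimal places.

Heun on (p,q): k1 = f(t_n, state_n); k2 = f(t_n + h, state_n + h·k1); state_{n+1} = state_n + (h/2)·(k1 + k2).
0.600000: (-1.720000, 1.000000)
  k1 = (-1.754400, -3.175600)
  predictor → (-2.246320, 0.047320)
  k2 = (-3.725063, -0.187129)
  → (-2.541919, 0.495591)
0.900000: (-2.541919, 0.495591)
  k1 = (-3.451810, -2.176654)
  predictor → (-3.577463, -0.157406)
  k2 = (-6.423197, 0.932572)
  → (-4.023171, 0.308978)
(p(1.2), q(1.2)) ≈ (-4.0232, 0.3090)

-4.0232, 0.3090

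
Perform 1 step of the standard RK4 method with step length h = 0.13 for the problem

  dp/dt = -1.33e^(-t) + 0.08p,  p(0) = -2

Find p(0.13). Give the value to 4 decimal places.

-2.1839

RK4: k1 = f(t_n, p_n); k2 = f(t_n + h/2, p_n + (h/2)·k1); k3 = f(t_n + h/2, p_n + (h/2)·k2); k4 = f(t_n + h, p_n + h·k3); p_{n+1} = p_n + (h/6)·(k1 + 2k2 + 2k3 + k4).
t=0.000000, p=-2.000000:
  k1 = f(0.000000, -2.000000) = -1.490000
  k2 = f(0.065000, -2.096850) = -1.414048
  k3 = f(0.065000, -2.091913) = -1.413653
  k4 = f(0.130000, -2.183775) = -1.342569
  p ← -2.000000 + (0.13/6)·(k1 + 2k2 + 2k3 + k4) = -2.183906
p(0.13) ≈ -2.1839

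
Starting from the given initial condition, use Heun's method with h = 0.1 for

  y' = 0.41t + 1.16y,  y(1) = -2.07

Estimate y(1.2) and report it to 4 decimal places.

-2.5085

Heun: k1 = f(t_n, y_n); k2 = f(t_n + h, y_n + h·k1); y_{n+1} = y_n + (h/2)·(k1 + k2).
t=1.000000, y=-2.070000:
  k1 = f(1.000000, -2.070000) = -1.991200
  k2 = f(1.100000, -2.269120) = -2.181179
  y ← -2.070000 + (0.1/2)·(-1.991200 + (-2.181179)) = -2.278619
t=1.100000, y=-2.278619:
  k1 = f(1.100000, -2.278619) = -2.192198
  k2 = f(1.200000, -2.497839) = -2.405493
  y ← -2.278619 + (0.1/2)·(-2.192198 + (-2.405493)) = -2.508504
y(1.2) ≈ -2.5085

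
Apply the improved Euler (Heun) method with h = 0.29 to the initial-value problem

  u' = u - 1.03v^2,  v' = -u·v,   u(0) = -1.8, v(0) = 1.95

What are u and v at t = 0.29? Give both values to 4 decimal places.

-4.4458, 3.9470

Heun on (u,v): k1 = f(t_n, state_n); k2 = f(t_n + h, state_n + h·k1); state_{n+1} = state_n + (h/2)·(k1 + k2).
0.000000: (-1.800000, 1.950000)
  k1 = (-5.716575, 3.510000)
  predictor → (-3.457807, 2.967900)
  k2 = (-12.530490, 10.262425)
  → (-4.445824, 3.947002)
(u(0.29), v(0.29)) ≈ (-4.4458, 3.9470)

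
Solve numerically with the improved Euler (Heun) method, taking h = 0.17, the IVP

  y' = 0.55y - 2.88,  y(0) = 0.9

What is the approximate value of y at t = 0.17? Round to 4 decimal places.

0.4756

Heun: k1 = f(t_n, y_n); k2 = f(t_n + h, y_n + h·k1); y_{n+1} = y_n + (h/2)·(k1 + k2).
t=0.000000, y=0.900000:
  k1 = f(0.000000, 0.900000) = -2.385000
  k2 = f(0.170000, 0.494550) = -2.607997
  y ← 0.900000 + (0.17/2)·(-2.385000 + (-2.607997)) = 0.475595
y(0.17) ≈ 0.4756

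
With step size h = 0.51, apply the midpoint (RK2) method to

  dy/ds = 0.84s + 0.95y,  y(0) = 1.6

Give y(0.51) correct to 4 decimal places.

Midpoint: k1 = f(s_n, y_n); k2 = f(s_n + h/2, y_n + (h/2)·k1); y_{n+1} = y_n + h·k2.
s=0.000000, y=1.600000:
  k1 = f(0.000000, 1.600000) = 1.520000
  k2 = f(0.255000, 1.987600) = 2.102420
  y ← 1.600000 + 0.51·2.102420 = 2.672234
y(0.51) ≈ 2.6722

2.6722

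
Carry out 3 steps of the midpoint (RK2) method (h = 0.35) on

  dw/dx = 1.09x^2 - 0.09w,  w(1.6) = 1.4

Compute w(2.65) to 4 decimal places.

Midpoint: k1 = f(x_n, w_n); k2 = f(x_n + h/2, w_n + (h/2)·k1); w_{n+1} = w_n + h·k2.
x=1.600000, w=1.400000:
  k1 = f(1.600000, 1.400000) = 2.664400
  k2 = f(1.775000, 1.866270) = 3.266217
  w ← 1.400000 + 0.35·3.266217 = 2.543176
x=1.950000, w=2.543176:
  k1 = f(1.950000, 2.543176) = 3.915839
  k2 = f(2.125000, 3.228448) = 4.631471
  w ← 2.543176 + 0.35·4.631471 = 4.164191
x=2.300000, w=4.164191:
  k1 = f(2.300000, 4.164191) = 5.391323
  k2 = f(2.475000, 5.107672) = 6.217241
  w ← 4.164191 + 0.35·6.217241 = 6.340225
w(2.65) ≈ 6.3402

6.3402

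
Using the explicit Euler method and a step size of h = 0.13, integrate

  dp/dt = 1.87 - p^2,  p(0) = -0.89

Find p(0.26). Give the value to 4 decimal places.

-0.5799

Euler: p_{n+1} = p_n + h·f(t_n, p_n).
t=0.000000, p=-0.890000: f=1.077900 → p ← -0.890000 + 0.13·1.077900 = -0.749873
t=0.130000, p=-0.749873: f=1.307690 → p ← -0.749873 + 0.13·1.307690 = -0.579873
p(0.26) ≈ -0.5799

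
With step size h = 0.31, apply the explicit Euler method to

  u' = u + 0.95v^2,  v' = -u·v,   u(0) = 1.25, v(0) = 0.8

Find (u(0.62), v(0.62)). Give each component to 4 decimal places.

2.4627, 0.2126

Euler on (u,v): u_{n+1} = u_n + h·u', v_{n+1} = v_n + h·v'.
0.000000: (1.250000, 0.800000); f=(1.858000, -1.000000) → (1.825980, 0.490000)
0.310000: (1.825980, 0.490000); f=(2.054075, -0.894730) → (2.462743, 0.212634)
(u(0.62), v(0.62)) ≈ (2.4627, 0.2126)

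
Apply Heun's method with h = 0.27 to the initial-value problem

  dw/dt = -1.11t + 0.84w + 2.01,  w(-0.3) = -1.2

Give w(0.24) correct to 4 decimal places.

Heun: k1 = f(t_n, w_n); k2 = f(t_n + h, w_n + h·k1); w_{n+1} = w_n + (h/2)·(k1 + k2).
t=-0.300000, w=-1.200000:
  k1 = f(-0.300000, -1.200000) = 1.335000
  k2 = f(-0.030000, -0.839550) = 1.338078
  w ← -1.200000 + (0.27/2)·(1.335000 + 1.338078) = -0.839134
t=-0.030000, w=-0.839134:
  k1 = f(-0.030000, -0.839134) = 1.338427
  k2 = f(0.240000, -0.477759) = 1.342282
  w ← -0.839134 + (0.27/2)·(1.338427 + 1.342282) = -0.477239
w(0.24) ≈ -0.4772

-0.4772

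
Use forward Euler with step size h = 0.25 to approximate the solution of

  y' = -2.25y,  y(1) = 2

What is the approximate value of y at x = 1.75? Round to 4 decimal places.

Euler: y_{n+1} = y_n + h·f(x_n, y_n).
x=1.000000, y=2.000000: f=-4.500000 → y ← 2.000000 + 0.25·(-4.500000) = 0.875000
x=1.250000, y=0.875000: f=-1.968750 → y ← 0.875000 + 0.25·(-1.968750) = 0.382812
x=1.500000, y=0.382812: f=-0.861328 → y ← 0.382812 + 0.25·(-0.861328) = 0.167480
y(1.75) ≈ 0.1675

0.1675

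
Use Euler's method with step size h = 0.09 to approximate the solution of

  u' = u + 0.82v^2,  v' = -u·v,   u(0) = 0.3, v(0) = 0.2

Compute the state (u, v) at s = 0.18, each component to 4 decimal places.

0.3624, 0.1888

Euler on (u,v): u_{n+1} = u_n + h·u', v_{n+1} = v_n + h·v'.
0.000000: (0.300000, 0.200000); f=(0.332800, -0.060000) → (0.329952, 0.194600)
0.090000: (0.329952, 0.194600); f=(0.361005, -0.064209) → (0.362442, 0.188821)
(u(0.18), v(0.18)) ≈ (0.3624, 0.1888)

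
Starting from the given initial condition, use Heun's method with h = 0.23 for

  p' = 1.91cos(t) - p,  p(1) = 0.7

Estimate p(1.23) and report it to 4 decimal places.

Heun: k1 = f(t_n, p_n); k2 = f(t_n + h, p_n + h·k1); p_{n+1} = p_n + (h/2)·(k1 + k2).
t=1.000000, p=0.700000:
  k1 = f(1.000000, 0.700000) = 0.331977
  k2 = f(1.230000, 0.776355) = -0.137961
  p ← 0.700000 + (0.23/2)·(0.331977 + (-0.137961)) = 0.722312
p(1.23) ≈ 0.7223

0.7223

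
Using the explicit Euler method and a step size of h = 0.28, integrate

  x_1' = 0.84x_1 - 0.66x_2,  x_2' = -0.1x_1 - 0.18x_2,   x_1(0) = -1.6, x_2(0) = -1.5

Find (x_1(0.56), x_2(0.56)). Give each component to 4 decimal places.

Euler on (x_1,x_2): x_1_{n+1} = x_1_n + h·x_1', x_2_{n+1} = x_2_n + h·x_2'.
0.000000: (-1.600000, -1.500000); f=(-0.354000, 0.430000) → (-1.699120, -1.379600)
0.280000: (-1.699120, -1.379600); f=(-0.516725, 0.418240) → (-1.843803, -1.262493)
(x_1(0.56), x_2(0.56)) ≈ (-1.8438, -1.2625)

-1.8438, -1.2625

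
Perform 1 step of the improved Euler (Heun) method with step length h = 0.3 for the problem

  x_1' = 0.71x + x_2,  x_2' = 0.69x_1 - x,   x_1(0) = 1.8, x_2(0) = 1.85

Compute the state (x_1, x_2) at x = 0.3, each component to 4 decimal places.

Heun on (x_1,x_2): k1 = f(x_n, state_n); k2 = f(x_n + h, state_n + h·k1); state_{n+1} = state_n + (h/2)·(k1 + k2).
0.000000: (1.800000, 1.850000)
  k1 = (1.850000, 1.242000)
  predictor → (2.355000, 2.222600)
  k2 = (2.435600, 1.324950)
  → (2.442840, 2.235043)
(x_1(0.3), x_2(0.3)) ≈ (2.4428, 2.2350)

2.4428, 2.2350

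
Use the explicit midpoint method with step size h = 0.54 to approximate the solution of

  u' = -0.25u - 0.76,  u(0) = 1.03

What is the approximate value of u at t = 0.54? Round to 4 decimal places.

Midpoint: k1 = f(t_n, u_n); k2 = f(t_n + h/2, u_n + (h/2)·k1); u_{n+1} = u_n + h·k2.
t=0.000000, u=1.030000:
  k1 = f(0.000000, 1.030000) = -1.017500
  k2 = f(0.270000, 0.755275) = -0.948819
  u ← 1.030000 + 0.54·(-0.948819) = 0.517638
u(0.54) ≈ 0.5176

0.5176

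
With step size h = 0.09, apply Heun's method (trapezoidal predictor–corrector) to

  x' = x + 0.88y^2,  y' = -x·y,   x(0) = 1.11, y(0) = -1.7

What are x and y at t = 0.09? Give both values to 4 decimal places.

1.4319, -1.5160

Heun on (x,y): k1 = f(t_n, state_n); k2 = f(t_n + h, state_n + h·k1); state_{n+1} = state_n + (h/2)·(k1 + k2).
0.000000: (1.110000, -1.700000)
  k1 = (3.653200, 1.887000)
  predictor → (1.438788, -1.530170)
  k2 = (3.499238, 2.201590)
  → (1.431860, -1.516013)
(x(0.09), y(0.09)) ≈ (1.4319, -1.5160)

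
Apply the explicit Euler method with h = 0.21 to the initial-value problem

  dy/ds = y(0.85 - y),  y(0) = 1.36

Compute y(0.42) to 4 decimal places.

Euler: y_{n+1} = y_n + h·f(s_n, y_n).
s=0.000000, y=1.360000: f=-0.693600 → y ← 1.360000 + 0.21·(-0.693600) = 1.214344
s=0.210000, y=1.214344: f=-0.442439 → y ← 1.214344 + 0.21·(-0.442439) = 1.121432
y(0.42) ≈ 1.1214

1.1214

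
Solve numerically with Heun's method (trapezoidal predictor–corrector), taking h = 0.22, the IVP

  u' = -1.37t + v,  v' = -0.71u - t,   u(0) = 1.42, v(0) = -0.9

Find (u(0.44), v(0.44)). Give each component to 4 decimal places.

Heun on (u,v): k1 = f(t_n, state_n); k2 = f(t_n + h, state_n + h·k1); state_{n+1} = state_n + (h/2)·(k1 + k2).
0.000000: (1.420000, -0.900000)
  k1 = (-0.900000, -1.008200)
  predictor → (1.222000, -1.121804)
  k2 = (-1.423204, -1.087620)
  → (1.164448, -1.130540)
0.220000: (1.164448, -1.130540)
  k1 = (-1.431940, -1.046758)
  predictor → (0.849421, -1.360827)
  k2 = (-1.963627, -1.043089)
  → (0.790935, -1.360423)
(u(0.44), v(0.44)) ≈ (0.7909, -1.3604)

0.7909, -1.3604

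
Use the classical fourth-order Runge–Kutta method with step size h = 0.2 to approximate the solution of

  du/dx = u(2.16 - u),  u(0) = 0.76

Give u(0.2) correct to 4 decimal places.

0.9836

RK4: k1 = f(x_n, u_n); k2 = f(x_n + h/2, u_n + (h/2)·k1); k3 = f(x_n + h/2, u_n + (h/2)·k2); k4 = f(x_n + h, u_n + h·k3); u_{n+1} = u_n + (h/6)·(k1 + 2k2 + 2k3 + k4).
x=0.000000, u=0.760000:
  k1 = f(0.000000, 0.760000) = 1.064000
  k2 = f(0.100000, 0.866400) = 1.120775
  k3 = f(0.100000, 0.872078) = 1.123168
  k4 = f(0.200000, 0.984634) = 1.157305
  u ← 0.760000 + (0.2/6)·(k1 + 2k2 + 2k3 + k4) = 0.983640
u(0.2) ≈ 0.9836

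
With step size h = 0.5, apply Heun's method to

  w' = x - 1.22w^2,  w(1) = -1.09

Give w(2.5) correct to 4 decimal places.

Heun: k1 = f(x_n, w_n); k2 = f(x_n + h, w_n + h·k1); w_{n+1} = w_n + (h/2)·(k1 + k2).
x=1.000000, w=-1.090000:
  k1 = f(1.000000, -1.090000) = -0.449482
  k2 = f(1.500000, -1.314741) = -0.608824
  w ← -1.090000 + (0.5/2)·(-0.449482 + (-0.608824)) = -1.354576
x=1.500000, w=-1.354576:
  k1 = f(1.500000, -1.354576) = -0.738550
  k2 = f(2.000000, -1.723851) = -1.625430
  w ← -1.354576 + (0.5/2)·(-0.738550 + (-1.625430)) = -1.945571
x=2.000000, w=-1.945571:
  k1 = f(2.000000, -1.945571) = -2.618003
  k2 = f(2.500000, -3.254573) = -10.422538
  w ← -1.945571 + (0.5/2)·(-2.618003 + (-10.422538)) = -5.205707
w(2.5) ≈ -5.2057

-5.2057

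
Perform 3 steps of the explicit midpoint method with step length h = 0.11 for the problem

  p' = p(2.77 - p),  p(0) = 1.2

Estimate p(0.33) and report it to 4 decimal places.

Midpoint: k1 = f(t_n, p_n); k2 = f(t_n + h/2, p_n + (h/2)·k1); p_{n+1} = p_n + h·k2.
t=0.000000, p=1.200000:
  k1 = f(0.000000, 1.200000) = 1.884000
  k2 = f(0.055000, 1.303620) = 1.911602
  p ← 1.200000 + 0.11·1.911602 = 1.410276
t=0.110000, p=1.410276:
  k1 = f(0.110000, 1.410276) = 1.917586
  k2 = f(0.165000, 1.515743) = 1.901131
  p ← 1.410276 + 0.11·1.901131 = 1.619401
t=0.220000, p=1.619401:
  k1 = f(0.220000, 1.619401) = 1.863281
  k2 = f(0.275000, 1.721881) = 1.804736
  p ← 1.619401 + 0.11·1.804736 = 1.817922
p(0.33) ≈ 1.8179

1.8179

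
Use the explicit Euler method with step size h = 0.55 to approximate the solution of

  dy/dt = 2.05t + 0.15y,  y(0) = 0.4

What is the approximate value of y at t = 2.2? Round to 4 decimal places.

Euler: y_{n+1} = y_n + h·f(t_n, y_n).
t=0.000000, y=0.400000: f=0.060000 → y ← 0.400000 + 0.55·0.060000 = 0.433000
t=0.550000, y=0.433000: f=1.192450 → y ← 0.433000 + 0.55·1.192450 = 1.088847
t=1.100000, y=1.088847: f=2.418327 → y ← 1.088847 + 0.55·2.418327 = 2.418927
t=1.650000, y=2.418927: f=3.745339 → y ← 2.418927 + 0.55·3.745339 = 4.478864
y(2.2) ≈ 4.4789

4.4789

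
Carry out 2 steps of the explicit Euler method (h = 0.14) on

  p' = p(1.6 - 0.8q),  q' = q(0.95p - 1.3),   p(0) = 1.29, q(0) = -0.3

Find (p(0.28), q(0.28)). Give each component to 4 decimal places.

2.0396, -0.3069

Euler on (p,q): p_{n+1} = p_n + h·p', q_{n+1} = q_n + h·q'.
0.000000: (1.290000, -0.300000); f=(2.373600, 0.022350) → (1.622304, -0.296871)
0.140000: (1.622304, -0.296871); f=(2.980978, -0.071602) → (2.039641, -0.306895)
(p(0.28), q(0.28)) ≈ (2.0396, -0.3069)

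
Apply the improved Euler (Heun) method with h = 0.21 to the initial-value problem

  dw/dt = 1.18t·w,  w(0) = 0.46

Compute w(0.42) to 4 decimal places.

0.5101

Heun: k1 = f(t_n, w_n); k2 = f(t_n + h, w_n + h·k1); w_{n+1} = w_n + (h/2)·(k1 + k2).
t=0.000000, w=0.460000:
  k1 = f(0.000000, 0.460000) = 0.000000
  k2 = f(0.210000, 0.460000) = 0.113988
  w ← 0.460000 + (0.21/2)·(0.000000 + 0.113988) = 0.471969
t=0.210000, w=0.471969:
  k1 = f(0.210000, 0.471969) = 0.116954
  k2 = f(0.420000, 0.496529) = 0.246080
  w ← 0.471969 + (0.21/2)·(0.116954 + 0.246080) = 0.510087
w(0.42) ≈ 0.5101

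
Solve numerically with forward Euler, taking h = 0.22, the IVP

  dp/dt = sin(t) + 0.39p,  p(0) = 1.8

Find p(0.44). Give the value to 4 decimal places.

2.1701

Euler: p_{n+1} = p_n + h·f(t_n, p_n).
t=0.000000, p=1.800000: f=0.702000 → p ← 1.800000 + 0.22·0.702000 = 1.954440
t=0.220000, p=1.954440: f=0.980461 → p ← 1.954440 + 0.22·0.980461 = 2.170141
p(0.44) ≈ 2.1701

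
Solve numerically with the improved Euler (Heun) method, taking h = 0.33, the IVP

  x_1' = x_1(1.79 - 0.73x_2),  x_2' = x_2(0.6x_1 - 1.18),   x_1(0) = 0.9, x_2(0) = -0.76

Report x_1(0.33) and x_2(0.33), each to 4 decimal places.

Heun on (x_1,x_2): k1 = f(x_n, state_n); k2 = f(x_n + h, state_n + h·k1); state_{n+1} = state_n + (h/2)·(k1 + k2).
0.000000: (0.900000, -0.760000)
  k1 = (2.110320, 0.486400)
  predictor → (1.596406, -0.599488)
  k2 = (3.556195, 0.133180)
  → (1.834975, -0.657769)
(x_1(0.33), x_2(0.33)) ≈ (1.8350, -0.6578)

1.8350, -0.6578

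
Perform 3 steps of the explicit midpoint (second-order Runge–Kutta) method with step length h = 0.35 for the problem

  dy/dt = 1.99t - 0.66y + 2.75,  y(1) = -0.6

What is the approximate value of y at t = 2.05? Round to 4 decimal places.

4.1606

Midpoint: k1 = f(t_n, y_n); k2 = f(t_n + h/2, y_n + (h/2)·k1); y_{n+1} = y_n + h·k2.
t=1.000000, y=-0.600000:
  k1 = f(1.000000, -0.600000) = 5.136000
  k2 = f(1.175000, 0.298800) = 4.891042
  y ← -0.600000 + 0.35·4.891042 = 1.111865
t=1.350000, y=1.111865:
  k1 = f(1.350000, 1.111865) = 4.702669
  k2 = f(1.525000, 1.934832) = 4.507761
  y ← 1.111865 + 0.35·4.507761 = 2.689581
t=1.700000, y=2.689581:
  k1 = f(1.700000, 2.689581) = 4.357877
  k2 = f(1.875000, 3.452209) = 4.202792
  y ← 2.689581 + 0.35·4.202792 = 4.160558
y(2.05) ≈ 4.1606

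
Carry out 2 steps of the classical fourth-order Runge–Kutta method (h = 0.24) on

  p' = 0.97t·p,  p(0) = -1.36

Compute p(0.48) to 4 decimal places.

RK4: k1 = f(t_n, p_n); k2 = f(t_n + h/2, p_n + (h/2)·k1); k3 = f(t_n + h/2, p_n + (h/2)·k2); k4 = f(t_n + h, p_n + h·k3); p_{n+1} = p_n + (h/6)·(k1 + 2k2 + 2k3 + k4).
t=0.000000, p=-1.360000:
  k1 = f(0.000000, -1.360000) = 0.000000
  k2 = f(0.120000, -1.360000) = -0.158304
  k3 = f(0.120000, -1.378996) = -0.160515
  k4 = f(0.240000, -1.398524) = -0.325576
  p ← -1.360000 + (0.24/6)·(k1 + 2k2 + 2k3 + k4) = -1.398529
t=0.240000, p=-1.398529:
  k1 = f(0.240000, -1.398529) = -0.325577
  k2 = f(0.360000, -1.437598) = -0.502009
  k3 = f(0.360000, -1.458770) = -0.509402
  k4 = f(0.480000, -1.520785) = -0.708078
  p ← -1.398529 + (0.24/6)·(k1 + 2k2 + 2k3 + k4) = -1.520788
p(0.48) ≈ -1.5208

-1.5208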